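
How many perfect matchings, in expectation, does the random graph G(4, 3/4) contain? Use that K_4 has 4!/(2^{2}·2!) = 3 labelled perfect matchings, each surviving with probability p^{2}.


K_4 has 4!/(2^{2}·2!) = 3 labelled perfect matchings.
For each such perfect matching H, let X_H = 1 if all 2 edges of H are present in G. Then P[X_H = 1] = p^{2} = (3/4)^{2} = 9/16.
By linearity: E[X] = Σ_H E[X_H] = 3 · p^{2} = 3 · 9/16 = 27/16.
Numerically: E[X] ≈ 1.688.

E[X] = 3 · (3/4)^{2} = 27/16 ≈ 1.688.


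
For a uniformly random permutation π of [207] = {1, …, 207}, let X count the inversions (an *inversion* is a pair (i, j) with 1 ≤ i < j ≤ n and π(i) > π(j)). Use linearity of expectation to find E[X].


Write X = Σ X_I over the C(207, 2) = 21321 pairs i < j, with X_I the indicator of one inversion.
There are 21321 indicators.
For each fixed pair i < j, the values π(i) and π(j) are two distinct elements of {1, …, 207} in uniformly random order; by symmetry P[π(i) > π(j)] = 1/2.
By linearity: E[X] = 21321 · (1/2) = C(207, 2) · (1/2) = 21321/2 = 21321/2 ≈ 10660.500.

E[X] = 21321/2 = 10660.500.


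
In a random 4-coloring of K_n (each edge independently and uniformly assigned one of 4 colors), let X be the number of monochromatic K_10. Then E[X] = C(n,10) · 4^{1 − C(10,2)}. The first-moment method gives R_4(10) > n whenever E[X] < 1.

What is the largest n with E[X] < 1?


We need C(n, 10) · 4^{1 − 45} < 1, i.e. C(n, 10) < 4^{45 − 1} = 309485009821345068724781056.
Check values of n near the boundary:
  n = 2020: C(2020, 10) = 304832018578739931133653656; 304832018578739931133653656 < 309485009821345068724781056? YES
  n = 2021: C(2021, 10) = 306347841644770462864800616; 306347841644770462864800616 < 309485009821345068724781056? YES
  n = 2022: C(2022, 10) = 307870445231474093395937796; 307870445231474093395937796 < 309485009821345068724781056? YES
  n = 2023: C(2023, 10) = 309399856285778485315440716; 309399856285778485315440716 < 309485009821345068724781056? YES
  n = 2024: C(2024, 10) = 310936101848269937576192656; 310936101848269937576192656 < 309485009821345068724781056? NO
The largest n with C(n, 10) < 309485009821345068724781056 is n = 2023 (where E[X] = 77349964071444621328860179/77371252455336267181195264 ≈ 0.9997249). Hence R_4(10) > 2023, i.e. R_4(10) ≥ 2024.

Largest n = 2023; hence R_4(10) > 2023.


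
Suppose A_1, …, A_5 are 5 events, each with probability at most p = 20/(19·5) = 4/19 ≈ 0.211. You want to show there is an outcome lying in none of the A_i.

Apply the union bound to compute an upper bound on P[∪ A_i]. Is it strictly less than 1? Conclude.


Union bound: P[∪_{i=1}^{5} A_i] ≤ Σ_i P[A_i] ≤ 5·p = 5·(4/19) = 20/19.
Numerically: 20/19 ≈ 1.053.
Is 20/19 < 1? NO.
Since the bound 20/19 is ≥ 1, the union bound is uninformative here; it does NOT by itself certify existence.

5·p = 20/19 ≈ 1.053; existence NOT certified by the union bound.


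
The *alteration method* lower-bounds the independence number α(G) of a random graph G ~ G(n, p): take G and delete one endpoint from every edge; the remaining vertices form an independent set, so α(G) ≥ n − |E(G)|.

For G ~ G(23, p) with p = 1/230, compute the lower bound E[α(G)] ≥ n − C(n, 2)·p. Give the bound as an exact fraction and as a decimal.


E[|E(G)|] = C(23, 2)·p = 253 · (1/230) = 11/10.
E[α(G)] ≥ n − E[|E(G)|] = 23 − 11/10 = 219/10.
Numerically: ≈ 21.900000.
(This is only a lower bound; the true E[α(G)] may be larger.)

E[α(G)] ≥ 219/10 ≈ 21.900000.


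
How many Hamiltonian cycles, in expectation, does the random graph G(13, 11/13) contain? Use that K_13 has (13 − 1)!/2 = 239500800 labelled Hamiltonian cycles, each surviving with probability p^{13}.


K_13 has (13 − 1)!/2 = 239500800 labelled Hamiltonian cycles.
For each such Hamiltonian cycle H, let X_H = 1 if all 13 edges of H are present in G. Then P[X_H = 1] = p^{13} = (11/13)^{13} = 34522712143931/302875106592253.
Summing the indicators: E[X] = Σ_H E[X_H] = 239500800 · p^{13} = 239500800 · 34522712143931/302875106592253 = 8268217176641189644800/302875106592253.
Numerically: E[X] ≈ 2.73e+07.

E[X] = 239500800 · (11/13)^{13} = 8268217176641189644800/302875106592253 ≈ 2.73e+07.


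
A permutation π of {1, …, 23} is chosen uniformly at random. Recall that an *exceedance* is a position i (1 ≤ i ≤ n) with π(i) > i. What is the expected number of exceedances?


Write X = Σ_{i=1}^{23} X_i, where X_i = 1_{π(i) > i}.
For each fixed i, π(i) is uniform over {1, …, 23} (marginal of a uniform permutation), so P[π(i) > i] = (n − i)/n. Summing: Σ_{i=1}^{23} (n − i)/n = (0 + 1 + … + 22)/23 = 23(23 − 1)/(2·23) = (23 − 1)/2.
Hence E[X] = Σ_{i=1}^{23} (23 − i)/23 = 11 ≈ 11.00000.

E[X] = 11 = 11.00000.


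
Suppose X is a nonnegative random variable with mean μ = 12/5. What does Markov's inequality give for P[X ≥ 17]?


μ = E[X] = 12/5, a = 17.
Markov: P[X ≥ 17] ≤ μ/a = (12/5)/17 = 12/85.
Numerically: ≈ 0.1412.
(Since a = 17 > μ = 2.4000, the bound 12/85 is < 1 and informative.)

P[X ≥ 17] ≤ 12/85 ≈ 0.1412.


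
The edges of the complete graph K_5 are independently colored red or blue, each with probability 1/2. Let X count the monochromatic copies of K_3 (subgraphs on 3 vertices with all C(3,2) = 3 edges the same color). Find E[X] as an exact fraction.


Let X = Σ_S X_S over the C(5, 3) = 10 subsets S of size 3, where X_S = 1 if the K_3 on S is monochromatic.
For a fixed S, the K_3 on S has C(3, 2) = 3 edges. P[all 3 edges red] = (1/2)^3, and likewise for blue, so P[monochromatic] = 2·(1/2)^3 = 2^{1 − 3} = 1/4.
By linearity of expectation: E[X] = C(5, 3) · 2^{1 − 3} = 10 · 1/4 = 5/2.
Numerically: E[X] ≈ 2.50000.

E[X] = C(5,3)·2^(1−C(3,2)) = 5/2 ≈ 2.50000.


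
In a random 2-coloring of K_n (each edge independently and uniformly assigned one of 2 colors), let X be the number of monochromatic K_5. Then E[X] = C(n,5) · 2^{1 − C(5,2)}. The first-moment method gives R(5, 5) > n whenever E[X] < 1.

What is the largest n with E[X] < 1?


We need C(n, 5) · 2^{1 − 10} < 1, i.e. C(n, 5) < 2^{10 − 1} = 512.
Check values of n near the boundary:
  n = 6: C(6, 5) = 6; 6 < 512? YES
  n = 7: C(7, 5) = 21; 21 < 512? YES
  n = 8: C(8, 5) = 56; 56 < 512? YES
  n = 9: C(9, 5) = 126; 126 < 512? YES
  n = 10: C(10, 5) = 252; 252 < 512? YES
  n = 11: C(11, 5) = 462; 462 < 512? YES
  n = 12: C(12, 5) = 792; 792 < 512? NO
  n = 13: C(13, 5) = 1287; 1287 < 512? NO
The largest n with C(n, 5) < 512 is n = 11 (where E[X] = 231/256 ≈ 0.90234). Hence R(5, 5) > 11, i.e. R(5, 5) ≥ 12.

Largest n = 11; hence R(5, 5) > 11.


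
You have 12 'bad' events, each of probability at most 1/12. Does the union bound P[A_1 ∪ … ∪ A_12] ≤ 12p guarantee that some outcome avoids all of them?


Union bound: P[∪_{i=1}^{12} A_i] ≤ Σ_i P[A_i] ≤ 12·p = 12·(1/12) = 1.
Numerically: 1 ≈ 1.0000.
Is 1 < 1? NO.
Since the bound 1 is ≥ 1, the union bound is uninformative here; it does NOT by itself certify existence.

12·p = 1 ≈ 1.0000; existence NOT certified by the union bound.


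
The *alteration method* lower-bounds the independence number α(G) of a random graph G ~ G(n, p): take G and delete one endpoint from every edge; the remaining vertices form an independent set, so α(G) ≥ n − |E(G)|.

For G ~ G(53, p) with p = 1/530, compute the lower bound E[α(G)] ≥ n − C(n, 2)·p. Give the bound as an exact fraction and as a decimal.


E[|E(G)|] = C(53, 2)·p = 1378 · (1/530) = 13/5.
E[α(G)] ≥ n − E[|E(G)|] = 53 − 13/5 = 252/5.
Numerically: ≈ 50.400000.
(This is only a lower bound; the true E[α(G)] may be larger.)

E[α(G)] ≥ 252/5 ≈ 50.400000.


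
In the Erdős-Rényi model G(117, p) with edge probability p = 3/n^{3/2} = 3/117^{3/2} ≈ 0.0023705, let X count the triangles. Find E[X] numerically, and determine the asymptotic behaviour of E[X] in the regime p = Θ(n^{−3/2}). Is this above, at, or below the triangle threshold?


Number of potential triangles: C(117, 3) = 260130.
Each occurs with probability p³ ≈ (0.0023705)³ ≈ 1.3320710e-08.
By linearity: E[X] = C(117, 3)·p³ ≈ 260130 · 1.3320710e-08 ≈ 0.00347.
Since α = 3/2 > 1, p = c/n^{3/2} = o(1/n) is below the triangle threshold p ~ 1/n. Asymptotically E[X] ~ (c³/6)·n^{3(1−α)} = (3³/6)·n^{-1.5} → 0, so by Markov's inequality G has no triangles w.h.p.

E[X] ≈ 0.00347; in regime p = Θ(1/n^{3/2}) E[X] tends to 0 (below the triangle threshold p ~ 1/n).


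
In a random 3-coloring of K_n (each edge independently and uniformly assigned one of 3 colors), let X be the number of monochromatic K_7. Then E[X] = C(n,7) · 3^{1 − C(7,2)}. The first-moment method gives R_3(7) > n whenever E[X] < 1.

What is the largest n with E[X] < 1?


We need C(n, 7) · 3^{1 − 21} < 1, i.e. C(n, 7) < 3^{21 − 1} = 3486784401.
Check values of n near the boundary:
  n = 75: C(75, 7) = 1984829850; 1984829850 < 3486784401? YES
  n = 76: C(76, 7) = 2186189400; 2186189400 < 3486784401? YES
  n = 77: C(77, 7) = 2404808340; 2404808340 < 3486784401? YES
  n = 78: C(78, 7) = 2641902120; 2641902120 < 3486784401? YES
  n = 79: C(79, 7) = 2898753715; 2898753715 < 3486784401? YES
  n = 80: C(80, 7) = 3176716400; 3176716400 < 3486784401? YES
  n = 81: C(81, 7) = 3477216600; 3477216600 < 3486784401? YES
  n = 82: C(82, 7) = 3801756816; 3801756816 < 3486784401? NO
The largest n with C(n, 7) < 3486784401 is n = 81 (where E[X] = 42928600/43046721 ≈ 0.997256). Hence R_3(7) > 81, i.e. R_3(7) ≥ 82.

Largest n = 81; hence R_3(7) > 81.


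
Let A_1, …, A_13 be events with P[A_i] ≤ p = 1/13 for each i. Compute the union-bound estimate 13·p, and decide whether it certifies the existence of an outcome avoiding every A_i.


Union bound: P[∪_{i=1}^{13} A_i] ≤ Σ_i P[A_i] ≤ 13·p = 13·(1/13) = 1.
Numerically: 1 ≈ 1.0000.
Is 1 < 1? NO.
Since the bound 1 is ≥ 1, the union bound is uninformative here; it does NOT by itself certify existence.

13·p = 1 ≈ 1.0000; existence NOT certified by the union bound.


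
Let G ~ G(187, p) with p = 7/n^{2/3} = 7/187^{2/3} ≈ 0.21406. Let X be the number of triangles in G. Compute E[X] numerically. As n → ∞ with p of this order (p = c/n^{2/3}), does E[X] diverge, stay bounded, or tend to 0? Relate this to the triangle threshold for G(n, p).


Number of potential triangles: C(187, 3) = 1072445.
Each occurs with probability p³ ≈ (0.21406)³ ≈ 9.8086877e-03.
By linearity: E[X] = C(187, 3)·p³ ≈ 1072445 · 9.8086877e-03 ≈ 10519.27807.
Since α = 2/3 < 1, p = c/n^{2/3} ≫ 1/n is above the triangle threshold p ~ 1/n. Asymptotically E[X] ~ (c³/6)·n^{3(1−α)} = (7³/6)·n^{1} → ∞; triangles are abundant w.h.p.

E[X] ≈ 10519.27807; in regime p = Θ(1/n^{2/3}) E[X] diverges (above the triangle threshold p ~ 1/n).


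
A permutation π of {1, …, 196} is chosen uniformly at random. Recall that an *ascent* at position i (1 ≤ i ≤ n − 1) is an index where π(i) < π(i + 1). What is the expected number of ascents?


Write X = Σ X_I over i = 1, …, 195, with X_I the indicator of one ascent.
There are 195 indicators.
For each fixed i, the pair (π(i), π(i+1)) is a uniformly random ordered pair of distinct values from {1, …, 196}; by symmetry P[π(i) < π(i+1)] = 1/2.
By linearity: E[X] = 195 · (1/2) = (196 − 1) · (1/2) = 195/2 ≈ 97.500000.

E[X] = 195/2 = 97.500000.


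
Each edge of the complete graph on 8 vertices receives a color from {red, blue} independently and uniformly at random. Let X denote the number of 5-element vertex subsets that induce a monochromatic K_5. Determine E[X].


Let X = Σ_S X_S over the C(8, 5) = 56 subsets S of size 5, where X_S = 1 if the K_5 on S is monochromatic.
For a fixed S, the K_5 on S has C(5, 2) = 10 edges. P[all 10 edges red] = (1/2)^10, and likewise for blue, so P[monochromatic] = 2·(1/2)^10 = 2^{1 − 10} = 1/512.
By linearity of expectation: E[X] = C(8, 5) · 2^{1 − 10} = 56 · 1/512 = 7/64.
Numerically: E[X] ≈ 0.1094.

E[X] = C(8,5)·2^(1−C(5,2)) = 7/64 ≈ 0.1094.


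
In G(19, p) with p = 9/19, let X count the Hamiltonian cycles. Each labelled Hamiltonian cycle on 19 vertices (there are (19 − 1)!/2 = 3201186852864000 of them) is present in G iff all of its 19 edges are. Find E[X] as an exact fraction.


K_19 has (19 − 1)!/2 = 3201186852864000 labelled Hamiltonian cycles.
For each such Hamiltonian cycle H, let X_H = 1 if all 19 edges of H are present in G. Then P[X_H = 1] = p^{19} = (9/19)^{19} = 1350851717672992089/1978419655660313589123979.
By linearity: E[X] = Σ_H E[X_H] = 3201186852864000 · p^{19} = 3201186852864000 · 1350851717672992089/1978419655660313589123979 = 4324328758783534194876278992896000/1978419655660313589123979.
Numerically: E[X] ≈ 2.186e+09.

E[X] = 3201186852864000 · (9/19)^{19} = 4324328758783534194876278992896000/1978419655660313589123979 ≈ 2.186e+09.


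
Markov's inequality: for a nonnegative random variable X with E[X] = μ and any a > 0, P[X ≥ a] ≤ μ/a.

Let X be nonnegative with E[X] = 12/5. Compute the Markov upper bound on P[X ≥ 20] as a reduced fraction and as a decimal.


μ = E[X] = 12/5, a = 20.
Markov: P[X ≥ 20] ≤ μ/a = (12/5)/20 = 3/25.
Numerically: ≈ 0.120000.
(Since a = 20 > μ = 2.400000, the bound 3/25 is < 1 and informative.)

P[X ≥ 20] ≤ 3/25 ≈ 0.120000.


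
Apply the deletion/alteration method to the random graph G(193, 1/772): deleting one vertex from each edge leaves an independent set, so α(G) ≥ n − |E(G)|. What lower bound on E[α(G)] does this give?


E[|E(G)|] = C(193, 2)·p = 18528 · (1/772) = 24.
E[α(G)] ≥ n − E[|E(G)|] = 193 − 24 = 169.
Numerically: ≈ 169.000.
(This is only a lower bound; the true E[α(G)] may be larger.)

E[α(G)] ≥ 169 ≈ 169.000.


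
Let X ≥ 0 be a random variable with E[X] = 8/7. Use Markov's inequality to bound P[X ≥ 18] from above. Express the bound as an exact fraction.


μ = E[X] = 8/7, a = 18.
Markov: P[X ≥ 18] ≤ μ/a = (8/7)/18 = 4/63.
Numerically: ≈ 0.063.
(Since a = 18 > μ = 1.143, the bound 4/63 is < 1 and informative.)

P[X ≥ 18] ≤ 4/63 ≈ 0.063.


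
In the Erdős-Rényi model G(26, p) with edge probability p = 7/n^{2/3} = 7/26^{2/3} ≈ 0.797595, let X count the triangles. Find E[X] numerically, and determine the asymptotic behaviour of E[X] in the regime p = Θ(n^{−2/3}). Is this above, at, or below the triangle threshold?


Number of potential triangles: C(26, 3) = 2600.
Each occurs with probability p³ ≈ (0.797595)³ ≈ 5.07396450e-01.
By linearity: E[X] = C(26, 3)·p³ ≈ 2600 · 5.07396450e-01 ≈ 1319.230769.
Since α = 2/3 < 1, p = c/n^{2/3} ≫ 1/n is above the triangle threshold p ~ 1/n. Asymptotically E[X] ~ (c³/6)·n^{3(1−α)} = (7³/6)·n^{1} → ∞; triangles are abundant w.h.p.

E[X] ≈ 1319.230769; in regime p = Θ(1/n^{2/3}) E[X] diverges (above the triangle threshold p ~ 1/n).


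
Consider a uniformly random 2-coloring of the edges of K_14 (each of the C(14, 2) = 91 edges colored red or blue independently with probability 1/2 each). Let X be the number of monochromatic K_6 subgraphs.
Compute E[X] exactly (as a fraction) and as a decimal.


Let X = Σ_S X_S over the C(14, 6) = 3003 subsets S of size 6, where X_S = 1 if the K_6 on S is monochromatic.
For a fixed S, the K_6 on S has C(6, 2) = 15 edges. P[all 15 edges red] = (1/2)^15, and likewise for blue, so P[monochromatic] = 2·(1/2)^15 = 2^{1 − 15} = 1/16384.
By linearity of expectation: E[X] = C(14, 6) · 2^{1 − 15} = 3003 · 1/16384 = 3003/16384.
Numerically: E[X] ≈ 0.1833.

E[X] = C(14,6)·2^(1−C(6,2)) = 3003/16384 ≈ 0.1833.


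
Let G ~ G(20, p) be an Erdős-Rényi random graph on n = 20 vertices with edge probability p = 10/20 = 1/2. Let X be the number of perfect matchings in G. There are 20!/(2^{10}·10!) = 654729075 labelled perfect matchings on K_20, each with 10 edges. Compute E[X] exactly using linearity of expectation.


K_20 has 20!/(2^{10}·10!) = 654729075 labelled perfect matchings.
For each such perfect matching H, let X_H = 1 if all 10 edges of H are present in G. Then P[X_H = 1] = p^{10} = (1/2)^{10} = 1/1024.
By linearity: E[X] = Σ_H E[X_H] = 654729075 · p^{10} = 654729075 · 1/1024 = 654729075/1024.
Numerically: E[X] ≈ 6.3938e+05.

E[X] = 654729075 · (1/2)^{10} = 654729075/1024 ≈ 6.3938e+05.


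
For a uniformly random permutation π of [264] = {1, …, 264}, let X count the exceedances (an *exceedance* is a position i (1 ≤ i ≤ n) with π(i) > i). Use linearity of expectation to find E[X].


Write X = Σ_{i=1}^{264} X_i, where X_i = 1_{π(i) > i}.
For each fixed i, π(i) is uniform over {1, …, 264} (marginal of a uniform permutation), so P[π(i) > i] = (n − i)/n. Summing: Σ_{i=1}^{264} (n − i)/n = (0 + 1 + … + 263)/264 = 264(264 − 1)/(2·264) = (264 − 1)/2.
Hence E[X] = Σ_{i=1}^{264} (264 − i)/264 = 263/2 ≈ 131.500.

E[X] = 263/2 = 131.500.


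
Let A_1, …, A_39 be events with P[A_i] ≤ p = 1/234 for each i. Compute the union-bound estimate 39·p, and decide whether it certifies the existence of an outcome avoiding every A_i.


Union bound: P[∪_{i=1}^{39} A_i] ≤ Σ_i P[A_i] ≤ 39·p = 39·(1/234) = 1/6.
Numerically: 1/6 ≈ 0.166667.
Is 1/6 < 1? YES.
Since P[∪ A_i] ≤ 1/6 < 1, the complement has P[∩ A_i^c] ≥ 1 − 1/6 = 5/6 > 0, so some outcome avoids every A_i.

39·p = 1/6 ≈ 0.166667; existence CERTIFIED by the union bound.


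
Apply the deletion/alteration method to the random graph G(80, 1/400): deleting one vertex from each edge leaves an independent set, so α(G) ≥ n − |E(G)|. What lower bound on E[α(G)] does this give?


E[|E(G)|] = C(80, 2)·p = 3160 · (1/400) = 79/10.
E[α(G)] ≥ n − E[|E(G)|] = 80 − 79/10 = 721/10.
Numerically: ≈ 72.100.
(This is only a lower bound; the true E[α(G)] may be larger.)

E[α(G)] ≥ 721/10 ≈ 72.100.


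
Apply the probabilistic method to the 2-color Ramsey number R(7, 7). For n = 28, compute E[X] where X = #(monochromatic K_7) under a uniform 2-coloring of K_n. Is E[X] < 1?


E[X] = C(28, 7) · 2^{1 − 21} = 1184040 · 2^{−20} = 1184040/1048576.
As a reduced fraction: E[X] = 148005/131072 ≈ 1.1292.
Is E[X] < 1? NO.
Since E[X] ≥ 1, the first-moment bound is inconclusive at n = 28; it does NOT by itself certify R(7, 7) > 28.

E[X] = 148005/131072 ≈ 1.1292; E[X] ≥ 1; first-moment method inconclusive here.


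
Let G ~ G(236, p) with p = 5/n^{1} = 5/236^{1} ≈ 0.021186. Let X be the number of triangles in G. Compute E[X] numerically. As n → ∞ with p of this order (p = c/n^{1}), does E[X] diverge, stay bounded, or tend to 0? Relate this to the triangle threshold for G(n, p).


Number of potential triangles: C(236, 3) = 2162940.
Each occurs with probability p³ ≈ (0.021186)³ ≈ 9.5098574e-06.
By linearity: E[X] = C(236, 3)·p³ ≈ 2162940 · 9.5098574e-06 ≈ 20.56925.
Here α = 1, so p = 5/n is exactly at the triangle threshold p ~ 1/n. Asymptotically E[X] → c³/6 = 5³/6 = 125/6 ≈ 20.83333, a bounded constant. In this regime the triangle count is asymptotically Poisson(c³/6).

E[X] ≈ 20.56925; in regime p = Θ(1/n^{1}) E[X] stays bounded (at the triangle threshold p ~ 1/n).


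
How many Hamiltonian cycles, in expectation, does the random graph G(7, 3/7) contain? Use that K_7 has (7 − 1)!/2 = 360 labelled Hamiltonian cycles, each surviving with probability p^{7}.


K_7 has (7 − 1)!/2 = 360 labelled Hamiltonian cycles.
For each such Hamiltonian cycle H, let X_H = 1 if all 7 edges of H are present in G. Then P[X_H = 1] = p^{7} = (3/7)^{7} = 2187/823543.
Summing the indicators: E[X] = Σ_H E[X_H] = 360 · p^{7} = 360 · 2187/823543 = 787320/823543.
Numerically: E[X] ≈ 0.956016.

E[X] = 360 · (3/7)^{7} = 787320/823543 ≈ 0.956016.


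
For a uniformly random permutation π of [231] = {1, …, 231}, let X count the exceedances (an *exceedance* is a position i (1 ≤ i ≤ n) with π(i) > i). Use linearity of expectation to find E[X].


Write X = Σ_{i=1}^{231} X_i, where X_i = 1_{π(i) > i}.
For each fixed i, π(i) is uniform over {1, …, 231} (marginal of a uniform permutation), so P[π(i) > i] = (n − i)/n. Summing: Σ_{i=1}^{231} (n − i)/n = (0 + 1 + … + 230)/231 = 231(231 − 1)/(2·231) = (231 − 1)/2.
Hence E[X] = Σ_{i=1}^{231} (231 − i)/231 = 115 ≈ 115.00000.

E[X] = 115 = 115.00000.


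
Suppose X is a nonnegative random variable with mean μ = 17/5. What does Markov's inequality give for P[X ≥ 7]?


μ = E[X] = 17/5, a = 7.
Markov: P[X ≥ 7] ≤ μ/a = (17/5)/7 = 17/35.
Numerically: ≈ 0.486.
(Since a = 7 > μ = 3.400, the bound 17/35 is < 1 and informative.)

P[X ≥ 7] ≤ 17/35 ≈ 0.486.


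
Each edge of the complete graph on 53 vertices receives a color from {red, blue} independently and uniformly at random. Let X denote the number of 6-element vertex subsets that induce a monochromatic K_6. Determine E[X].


Let X = Σ_S X_S over the C(53, 6) = 22957480 subsets S of size 6, where X_S = 1 if the K_6 on S is monochromatic.
For a fixed S, the K_6 on S has C(6, 2) = 15 edges. P[all 15 edges red] = (1/2)^15, and likewise for blue, so P[monochromatic] = 2·(1/2)^15 = 2^{1 − 15} = 1/16384.
By linearity of expectation: E[X] = C(53, 6) · 2^{1 − 15} = 22957480 · 1/16384 = 2869685/2048.
Numerically: E[X] ≈ 1401.2134.

E[X] = C(53,6)·2^(1−C(6,2)) = 2869685/2048 ≈ 1401.2134.


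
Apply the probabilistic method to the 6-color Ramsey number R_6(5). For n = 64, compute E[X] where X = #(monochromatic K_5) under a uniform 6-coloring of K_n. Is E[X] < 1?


E[X] = C(64, 5) · 6^{1 − 10} = 7624512 · 6^{−9} = 7624512/10077696.
As a reduced fraction: E[X] = 13237/17496 ≈ 0.756573.
Is E[X] < 1? YES.
Since E[X] < 1, there exists a 6-coloring of K_{64} with no monochromatic K_5; hence R_6(5) > 64.

E[X] = 13237/17496 ≈ 0.756573; E[X] < 1, so R_6(5) > 64.


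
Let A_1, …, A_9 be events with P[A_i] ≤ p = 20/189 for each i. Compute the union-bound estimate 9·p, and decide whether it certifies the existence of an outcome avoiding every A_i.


Union bound: P[∪_{i=1}^{9} A_i] ≤ Σ_i P[A_i] ≤ 9·p = 9·(20/189) = 20/21.
Numerically: 20/21 ≈ 0.9523810.
Is 20/21 < 1? YES.
Since P[∪ A_i] ≤ 20/21 < 1, the complement has P[∩ A_i^c] ≥ 1 − 20/21 = 1/21 > 0, so some outcome avoids every A_i.

9·p = 20/21 ≈ 0.9523810; existence CERTIFIED by the union bound.


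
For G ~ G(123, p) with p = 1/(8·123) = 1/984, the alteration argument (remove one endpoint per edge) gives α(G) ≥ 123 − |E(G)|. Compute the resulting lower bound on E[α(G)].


E[|E(G)|] = C(123, 2)·p = 7503 · (1/984) = 61/8.
E[α(G)] ≥ n − E[|E(G)|] = 123 − 61/8 = 923/8.
Numerically: ≈ 115.375000.
(This is only a lower bound; the true E[α(G)] may be larger.)

E[α(G)] ≥ 923/8 ≈ 115.375000.


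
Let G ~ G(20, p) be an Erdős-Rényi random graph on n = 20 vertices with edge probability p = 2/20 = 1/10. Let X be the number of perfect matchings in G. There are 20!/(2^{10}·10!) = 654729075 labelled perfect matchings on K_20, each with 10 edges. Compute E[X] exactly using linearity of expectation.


K_20 has 20!/(2^{10}·10!) = 654729075 labelled perfect matchings.
For each such perfect matching H, let X_H = 1 if all 10 edges of H are present in G. Then P[X_H = 1] = p^{10} = (1/10)^{10} = 1/10000000000.
By linearity: E[X] = Σ_H E[X_H] = 654729075 · p^{10} = 654729075 · 1/10000000000 = 26189163/400000000.
Numerically: E[X] ≈ 0.0654729.

E[X] = 654729075 · (1/10)^{10} = 26189163/400000000 ≈ 0.0654729.


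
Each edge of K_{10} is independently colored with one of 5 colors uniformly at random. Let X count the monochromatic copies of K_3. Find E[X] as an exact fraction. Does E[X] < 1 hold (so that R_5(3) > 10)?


E[X] = C(10, 3) · 5^{1 − 3} = 120 · 5^{−2} = 120/25.
As a reduced fraction: E[X] = 24/5 ≈ 4.800.
Is E[X] < 1? NO.
Since E[X] ≥ 1, the first-moment bound is inconclusive at n = 10; it does NOT by itself certify R_5(3) > 10.

E[X] = 24/5 ≈ 4.800; E[X] ≥ 1; first-moment method inconclusive here.


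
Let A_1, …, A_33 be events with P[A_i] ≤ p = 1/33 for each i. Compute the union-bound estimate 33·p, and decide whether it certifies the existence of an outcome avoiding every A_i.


Union bound: P[∪_{i=1}^{33} A_i] ≤ Σ_i P[A_i] ≤ 33·p = 33·(1/33) = 1.
Numerically: 1 ≈ 1.0000000.
Is 1 < 1? NO.
Since the bound 1 is ≥ 1, the union bound is uninformative here; it does NOT by itself certify existence.

33·p = 1 ≈ 1.0000000; existence NOT certified by the union bound.


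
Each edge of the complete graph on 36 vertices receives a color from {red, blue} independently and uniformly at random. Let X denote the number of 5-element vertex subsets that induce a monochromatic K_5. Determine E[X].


Let X = Σ_S X_S over the C(36, 5) = 376992 subsets S of size 5, where X_S = 1 if the K_5 on S is monochromatic.
For a fixed S, the K_5 on S has C(5, 2) = 10 edges. P[all 10 edges red] = (1/2)^10, and likewise for blue, so P[monochromatic] = 2·(1/2)^10 = 2^{1 − 10} = 1/512.
By linearity: E[X] = C(36, 5) · 2^{1 − 10} = 376992 · 1/512 = 11781/16.
Numerically: E[X] ≈ 736.312500.

E[X] = C(36,5)·2^(1−C(5,2)) = 11781/16 ≈ 736.312500.


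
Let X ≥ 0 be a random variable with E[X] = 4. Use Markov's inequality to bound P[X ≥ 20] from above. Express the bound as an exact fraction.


μ = E[X] = 4, a = 20.
Markov: P[X ≥ 20] ≤ μ/a = (4)/20 = 1/5.
Numerically: ≈ 0.200.
(Since a = 20 > μ = 4.000, the bound 1/5 is < 1 and informative.)

P[X ≥ 20] ≤ 1/5 ≈ 0.200.


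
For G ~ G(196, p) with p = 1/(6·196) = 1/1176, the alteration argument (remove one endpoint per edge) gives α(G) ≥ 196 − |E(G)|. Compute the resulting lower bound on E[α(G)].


E[|E(G)|] = C(196, 2)·p = 19110 · (1/1176) = 65/4.
E[α(G)] ≥ n − E[|E(G)|] = 196 − 65/4 = 719/4.
Numerically: ≈ 179.75000.
(This is only a lower bound; the true E[α(G)] may be larger.)

E[α(G)] ≥ 719/4 ≈ 179.75000.


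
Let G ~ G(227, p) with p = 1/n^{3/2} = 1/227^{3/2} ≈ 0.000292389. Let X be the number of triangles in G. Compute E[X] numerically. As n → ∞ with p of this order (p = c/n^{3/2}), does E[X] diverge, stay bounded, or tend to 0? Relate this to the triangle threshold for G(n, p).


Number of potential triangles: C(227, 3) = 1923825.
Each occurs with probability p³ ≈ (0.000292389)³ ≈ 2.49967555e-11.
By linearity: E[X] = C(227, 3)·p³ ≈ 1923825 · 2.49967555e-11 ≈ 0.000048.
Since α = 3/2 > 1, p = c/n^{3/2} = o(1/n) is below the triangle threshold p ~ 1/n. Asymptotically E[X] ~ (c³/6)·n^{3(1−α)} = (1³/6)·n^{-1.5} → 0, so by Markov's inequality G has no triangles w.h.p.

E[X] ≈ 0.000048; in regime p = Θ(1/n^{3/2}) E[X] tends to 0 (below the triangle threshold p ~ 1/n).


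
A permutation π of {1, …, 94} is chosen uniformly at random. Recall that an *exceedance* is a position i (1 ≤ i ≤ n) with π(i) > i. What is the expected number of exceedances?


Write X = Σ_{i=1}^{94} X_i, where X_i = 1_{π(i) > i}.
For each fixed i, π(i) is uniform over {1, …, 94} (marginal of a uniform permutation), so P[π(i) > i] = (n − i)/n. Summing: Σ_{i=1}^{94} (n − i)/n = (0 + 1 + … + 93)/94 = 94(94 − 1)/(2·94) = (94 − 1)/2.
Hence E[X] = Σ_{i=1}^{94} (94 − i)/94 = 93/2 ≈ 46.500.

E[X] = 93/2 = 46.500.


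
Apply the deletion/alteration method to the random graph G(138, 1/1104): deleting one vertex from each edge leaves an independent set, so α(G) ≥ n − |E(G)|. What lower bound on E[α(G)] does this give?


E[|E(G)|] = C(138, 2)·p = 9453 · (1/1104) = 137/16.
E[α(G)] ≥ n − E[|E(G)|] = 138 − 137/16 = 2071/16.
Numerically: ≈ 129.438.
(This is only a lower bound; the true E[α(G)] may be larger.)

E[α(G)] ≥ 2071/16 ≈ 129.438.


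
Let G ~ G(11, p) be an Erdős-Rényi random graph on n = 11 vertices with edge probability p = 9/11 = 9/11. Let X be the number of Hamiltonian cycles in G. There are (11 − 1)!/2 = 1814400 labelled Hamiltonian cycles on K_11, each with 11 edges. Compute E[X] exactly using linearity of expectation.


K_11 has (11 − 1)!/2 = 1814400 labelled Hamiltonian cycles.
For each such Hamiltonian cycle H, let X_H = 1 if all 11 edges of H are present in G. Then P[X_H = 1] = p^{11} = (9/11)^{11} = 31381059609/285311670611.
By linearity of expectation: E[X] = Σ_H E[X_H] = 1814400 · p^{11} = 1814400 · 31381059609/285311670611 = 56937794554569600/285311670611.
Numerically: E[X] ≈ 1.996e+05.

E[X] = 1814400 · (9/11)^{11} = 56937794554569600/285311670611 ≈ 1.996e+05.


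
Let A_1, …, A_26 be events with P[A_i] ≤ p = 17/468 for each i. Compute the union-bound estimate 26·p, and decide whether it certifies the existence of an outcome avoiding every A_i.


Union bound: P[∪_{i=1}^{26} A_i] ≤ Σ_i P[A_i] ≤ 26·p = 26·(17/468) = 17/18.
Numerically: 17/18 ≈ 0.94444.
Is 17/18 < 1? YES.
Since P[∪ A_i] ≤ 17/18 < 1, the complement has P[∩ A_i^c] ≥ 1 − 17/18 = 1/18 > 0, so some outcome avoids every A_i.

26·p = 17/18 ≈ 0.94444; existence CERTIFIED by the union bound.


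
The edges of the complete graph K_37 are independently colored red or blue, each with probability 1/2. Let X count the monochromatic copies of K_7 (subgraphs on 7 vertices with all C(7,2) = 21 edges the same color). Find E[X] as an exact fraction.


Let X = Σ_S X_S over the C(37, 7) = 10295472 subsets S of size 7, where X_S = 1 if the K_7 on S is monochromatic.
For a fixed S, the K_7 on S has C(7, 2) = 21 edges. P[all 21 edges red] = (1/2)^21, and likewise for blue, so P[monochromatic] = 2·(1/2)^21 = 2^{1 − 21} = 1/1048576.
By linearity of expectation: E[X] = C(37, 7) · 2^{1 − 21} = 10295472 · 1/1048576 = 643467/65536.
Numerically: E[X] ≈ 9.81853.

E[X] = C(37,7)·2^(1−C(7,2)) = 643467/65536 ≈ 9.81853.


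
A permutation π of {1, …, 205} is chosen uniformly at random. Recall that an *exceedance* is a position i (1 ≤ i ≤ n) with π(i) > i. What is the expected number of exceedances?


Write X = Σ_{i=1}^{205} X_i, where X_i = 1_{π(i) > i}.
For each fixed i, π(i) is uniform over {1, …, 205} (marginal of a uniform permutation), so P[π(i) > i] = (n − i)/n. Summing: Σ_{i=1}^{205} (n − i)/n = (0 + 1 + … + 204)/205 = 205(205 − 1)/(2·205) = (205 − 1)/2.
Hence E[X] = Σ_{i=1}^{205} (205 − i)/205 = 102 ≈ 102.0000.

E[X] = 102 = 102.0000.


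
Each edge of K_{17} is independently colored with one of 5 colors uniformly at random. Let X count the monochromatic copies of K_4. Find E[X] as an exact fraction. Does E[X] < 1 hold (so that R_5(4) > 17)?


E[X] = C(17, 4) · 5^{1 − 6} = 2380 · 5^{−5} = 2380/3125.
As a reduced fraction: E[X] = 476/625 ≈ 0.76160.
Is E[X] < 1? YES.
Since E[X] < 1, there exists a 5-coloring of K_{17} with no monochromatic K_4; hence R_5(4) > 17.

E[X] = 476/625 ≈ 0.76160; E[X] < 1, so R_5(4) > 17.


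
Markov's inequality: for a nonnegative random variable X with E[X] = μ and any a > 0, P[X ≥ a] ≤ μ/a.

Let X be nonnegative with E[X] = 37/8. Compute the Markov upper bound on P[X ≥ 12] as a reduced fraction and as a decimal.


μ = E[X] = 37/8, a = 12.
Markov: P[X ≥ 12] ≤ μ/a = (37/8)/12 = 37/96.
Numerically: ≈ 0.385.
(Since a = 12 > μ = 4.625, the bound 37/96 is < 1 and informative.)

P[X ≥ 12] ≤ 37/96 ≈ 0.385.


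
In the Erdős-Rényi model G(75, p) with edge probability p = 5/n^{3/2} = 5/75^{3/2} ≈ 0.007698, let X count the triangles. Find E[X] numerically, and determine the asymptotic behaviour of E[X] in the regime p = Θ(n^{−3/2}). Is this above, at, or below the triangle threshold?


Number of potential triangles: C(75, 3) = 67525.
Each occurs with probability p³ ≈ (0.007698)³ ≈ 4.561780e-07.
By linearity: E[X] = C(75, 3)·p³ ≈ 67525 · 4.561780e-07 ≈ 0.0308.
Since α = 3/2 > 1, p = c/n^{3/2} = o(1/n) is below the triangle threshold p ~ 1/n. Asymptotically E[X] ~ (c³/6)·n^{3(1−α)} = (5³/6)·n^{-1.5} → 0, so by Markov's inequality G has no triangles w.h.p.

E[X] ≈ 0.0308; in regime p = Θ(1/n^{3/2}) E[X] tends to 0 (below the triangle threshold p ~ 1/n).


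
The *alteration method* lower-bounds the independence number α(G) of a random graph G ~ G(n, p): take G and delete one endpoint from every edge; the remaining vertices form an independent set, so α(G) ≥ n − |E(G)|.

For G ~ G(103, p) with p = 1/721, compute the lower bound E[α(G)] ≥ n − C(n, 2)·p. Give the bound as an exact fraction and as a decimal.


E[|E(G)|] = C(103, 2)·p = 5253 · (1/721) = 51/7.
E[α(G)] ≥ n − E[|E(G)|] = 103 − 51/7 = 670/7.
Numerically: ≈ 95.71429.
(This is only a lower bound; the true E[α(G)] may be larger.)

E[α(G)] ≥ 670/7 ≈ 95.71429.


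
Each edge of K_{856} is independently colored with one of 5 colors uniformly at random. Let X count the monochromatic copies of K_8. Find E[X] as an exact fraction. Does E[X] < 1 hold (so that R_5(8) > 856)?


E[X] = C(856, 8) · 5^{1 − 28} = 6918660634157180775 · 5^{−27} = 6918660634157180775/7450580596923828125.
As a reduced fraction: E[X] = 276746425366287231/298023223876953125 ≈ 0.92861.
Is E[X] < 1? YES.
Since E[X] < 1, there exists a 5-coloring of K_{856} with no monochromatic K_8; hence R_5(8) > 856.

E[X] = 276746425366287231/298023223876953125 ≈ 0.92861; E[X] < 1, so R_5(8) > 856.


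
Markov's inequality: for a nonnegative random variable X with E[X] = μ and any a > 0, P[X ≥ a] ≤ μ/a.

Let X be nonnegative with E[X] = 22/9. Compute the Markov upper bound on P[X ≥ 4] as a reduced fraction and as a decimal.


μ = E[X] = 22/9, a = 4.
Markov: P[X ≥ 4] ≤ μ/a = (22/9)/4 = 11/18.
Numerically: ≈ 0.611.
(Since a = 4 > μ = 2.444, the bound 11/18 is < 1 and informative.)

P[X ≥ 4] ≤ 11/18 ≈ 0.611.


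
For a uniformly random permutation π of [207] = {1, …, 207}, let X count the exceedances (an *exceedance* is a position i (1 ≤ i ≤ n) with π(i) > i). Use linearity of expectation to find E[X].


Write X = Σ_{i=1}^{207} X_i, where X_i = 1_{π(i) > i}.
For each fixed i, π(i) is uniform over {1, …, 207} (marginal of a uniform permutation), so P[π(i) > i] = (n − i)/n. Summing: Σ_{i=1}^{207} (n − i)/n = (0 + 1 + … + 206)/207 = 207(207 − 1)/(2·207) = (207 − 1)/2.
Hence E[X] = Σ_{i=1}^{207} (207 − i)/207 = 103 ≈ 103.000.

E[X] = 103 = 103.000.


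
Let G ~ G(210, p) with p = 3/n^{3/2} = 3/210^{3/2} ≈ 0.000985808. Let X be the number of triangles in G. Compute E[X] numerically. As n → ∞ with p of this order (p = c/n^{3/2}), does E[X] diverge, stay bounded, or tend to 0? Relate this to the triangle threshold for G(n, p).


Number of potential triangles: C(210, 3) = 1521520.
Each occurs with probability p³ ≈ (0.000985808)³ ≈ 9.58025211e-10.
By linearity: E[X] = C(210, 3)·p³ ≈ 1521520 · 9.58025211e-10 ≈ 0.001458.
Since α = 3/2 > 1, p = c/n^{3/2} = o(1/n) is below the triangle threshold p ~ 1/n. Asymptotically E[X] ~ (c³/6)·n^{3(1−α)} = (3³/6)·n^{-1.5} → 0, so by Markov's inequality G has no triangles w.h.p.

E[X] ≈ 0.001458; in regime p = Θ(1/n^{3/2}) E[X] tends to 0 (below the triangle threshold p ~ 1/n).


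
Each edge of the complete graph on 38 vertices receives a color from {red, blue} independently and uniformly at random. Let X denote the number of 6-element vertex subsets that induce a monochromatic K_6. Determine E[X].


Let X = Σ_S X_S over the C(38, 6) = 2760681 subsets S of size 6, where X_S = 1 if the K_6 on S is monochromatic.
For a fixed S, the K_6 on S has C(6, 2) = 15 edges. P[all 15 edges red] = (1/2)^15, and likewise for blue, so P[monochromatic] = 2·(1/2)^15 = 2^{1 − 15} = 1/16384.
By linearity: E[X] = C(38, 6) · 2^{1 − 15} = 2760681 · 1/16384 = 2760681/16384.
Numerically: E[X] ≈ 168.4986.

E[X] = C(38,6)·2^(1−C(6,2)) = 2760681/16384 ≈ 168.4986.


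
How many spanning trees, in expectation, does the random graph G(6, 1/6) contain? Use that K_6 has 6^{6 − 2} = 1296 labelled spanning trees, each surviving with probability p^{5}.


K_6 has 6^{6 − 2} = 1296 labelled spanning trees.
For each such spanning tree H, let X_H = 1 if all 5 edges of H are present in G. Then P[X_H = 1] = p^{5} = (1/6)^{5} = 1/7776.
By linearity of expectation: E[X] = Σ_H E[X_H] = 1296 · p^{5} = 1296 · 1/7776 = 1/6.
Numerically: E[X] ≈ 0.1667.

E[X] = 1296 · (1/6)^{5} = 1/6 ≈ 0.1667.


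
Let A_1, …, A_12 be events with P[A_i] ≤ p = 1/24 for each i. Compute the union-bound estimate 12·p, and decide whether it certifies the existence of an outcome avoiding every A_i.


Union bound: P[∪_{i=1}^{12} A_i] ≤ Σ_i P[A_i] ≤ 12·p = 12·(1/24) = 1/2.
Numerically: 1/2 ≈ 0.5000.
Is 1/2 < 1? YES.
Since P[∪ A_i] ≤ 1/2 < 1, the complement has P[∩ A_i^c] ≥ 1 − 1/2 = 1/2 > 0, so some outcome avoids every A_i.

12·p = 1/2 ≈ 0.5000; existence CERTIFIED by the union bound.


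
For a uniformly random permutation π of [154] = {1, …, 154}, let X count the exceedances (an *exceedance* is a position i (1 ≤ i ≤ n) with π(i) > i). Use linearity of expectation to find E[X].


Write X = Σ_{i=1}^{154} X_i, where X_i = 1_{π(i) > i}.
For each fixed i, π(i) is uniform over {1, …, 154} (marginal of a uniform permutation), so P[π(i) > i] = (n − i)/n. Summing: Σ_{i=1}^{154} (n − i)/n = (0 + 1 + … + 153)/154 = 154(154 − 1)/(2·154) = (154 − 1)/2.
Hence E[X] = Σ_{i=1}^{154} (154 − i)/154 = 153/2 ≈ 76.5000.

E[X] = 153/2 = 76.5000.


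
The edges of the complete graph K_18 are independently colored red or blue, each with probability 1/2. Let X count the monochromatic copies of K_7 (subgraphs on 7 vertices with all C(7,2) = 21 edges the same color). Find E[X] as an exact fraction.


Let X = Σ_S X_S over the C(18, 7) = 31824 subsets S of size 7, where X_S = 1 if the K_7 on S is monochromatic.
For a fixed S, the K_7 on S has C(7, 2) = 21 edges. P[all 21 edges red] = (1/2)^21, and likewise for blue, so P[monochromatic] = 2·(1/2)^21 = 2^{1 − 21} = 1/1048576.
Summing: E[X] = C(18, 7) · 2^{1 − 21} = 31824 · 1/1048576 = 1989/65536.
Numerically: E[X] ≈ 0.03035.

E[X] = C(18,7)·2^(1−C(7,2)) = 1989/65536 ≈ 0.03035.


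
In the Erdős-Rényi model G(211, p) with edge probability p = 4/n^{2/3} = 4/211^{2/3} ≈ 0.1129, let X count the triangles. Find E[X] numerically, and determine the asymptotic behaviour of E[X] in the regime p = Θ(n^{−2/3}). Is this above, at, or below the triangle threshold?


Number of potential triangles: C(211, 3) = 1543465.
Each occurs with probability p³ ≈ (0.1129)³ ≈ 1.437524e-03.
By linearity: E[X] = C(211, 3)·p³ ≈ 1543465 · 1.437524e-03 ≈ 2218.7678.
Since α = 2/3 < 1, p = c/n^{2/3} ≫ 1/n is above the triangle threshold p ~ 1/n. Asymptotically E[X] ~ (c³/6)·n^{3(1−α)} = (4³/6)·n^{1} → ∞; triangles are abundant w.h.p.

E[X] ≈ 2218.7678; in regime p = Θ(1/n^{2/3}) E[X] diverges (above the triangle threshold p ~ 1/n).


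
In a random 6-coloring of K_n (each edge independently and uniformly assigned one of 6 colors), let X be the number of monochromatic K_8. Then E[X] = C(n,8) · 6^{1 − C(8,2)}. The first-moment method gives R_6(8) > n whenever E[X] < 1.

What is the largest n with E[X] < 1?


We need C(n, 8) · 6^{1 − 28} < 1, i.e. C(n, 8) < 6^{28 − 1} = 1023490369077469249536.
Check values of n near the boundary:
  n = 1592: C(1592, 8) = 1005480414540892933435; 1005480414540892933435 < 1023490369077469249536? YES
  n = 1593: C(1593, 8) = 1010555394551193970323; 1010555394551193970323 < 1023490369077469249536? YES
  n = 1594: C(1594, 8) = 1015652773590544255167; 1015652773590544255167 < 1023490369077469249536? YES
  n = 1595: C(1595, 8) = 1020772636343363633895; 1020772636343363633895 < 1023490369077469249536? YES
  n = 1596: C(1596, 8) = 1025915067760710553965; 1025915067760710553965 < 1023490369077469249536? NO
  n = 1597: C(1597, 8) = 1031080153060953275445; 1031080153060953275445 < 1023490369077469249536? NO
The largest n with C(n, 8) < 1023490369077469249536 is n = 1595 (where E[X] = 113419181815929292655/113721152119718805504 ≈ 0.99734). Hence R_6(8) > 1595, i.e. R_6(8) ≥ 1596.

Largest n = 1595; hence R_6(8) > 1595.
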